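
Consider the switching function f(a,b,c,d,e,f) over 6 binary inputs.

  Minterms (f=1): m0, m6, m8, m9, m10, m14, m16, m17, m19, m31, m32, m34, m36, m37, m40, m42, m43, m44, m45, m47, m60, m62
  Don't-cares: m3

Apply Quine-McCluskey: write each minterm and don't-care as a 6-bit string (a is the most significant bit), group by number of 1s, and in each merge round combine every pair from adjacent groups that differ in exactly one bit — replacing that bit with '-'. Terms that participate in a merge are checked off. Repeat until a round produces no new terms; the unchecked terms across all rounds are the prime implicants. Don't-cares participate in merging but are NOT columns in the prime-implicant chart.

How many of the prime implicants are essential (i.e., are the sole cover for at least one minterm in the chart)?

6

size-2^0 implicants → 000000(✓)  000011(✓)  000110(✓)  001000(✓)  001001(✓)  001010(✓)  001110(✓)  010000(✓)  010001(✓)  010011(✓)  011111  100000(✓)  100010(✓)  100100(✓)  100101(✓)  101000(✓)  101010(✓)  101011(✓)  101100(✓)  101101(✓)  101111(✓)  111100(✓)  111110(✓)
size-2^1 implicants → -00000(✓)  -01000(✓)  -01010(✓)  0-0000  0-0011  00-000(✓)  00-110  001-10  0010-0(✓)  00100-  0100-1  01000-  1-1100  10-000(✓)  10-010(✓)  10-100(✓)  10-101(✓)  100-00(✓)  1000-0(✓)  10010-(✓)  101-00(✓)  101-11  1010-0(✓)  10101-  1011-1  10110-(✓)  1111-0
size-2^2 implicants → -0-000  -010-0  10--00  10-0-0  10-10-
Unchecked terms (primes): -0-000, -010-0, 0-0000, 0-0011, 00-110, 001-10, 00100-, 0100-1, 01000-, 011111, 1-1100, 10--00, 10-0-0, 10-10-, 101-11, 10101-, 1011-1, 1111-0
Minterm coverage:
  m0 ⊆ -0-000,0-0000
  m6 ⊆ 00-110 [E]
  m8 ⊆ -0-000,-010-0,00100-
  m9 ⊆ 00100- [E]
  m10 ⊆ -010-0,001-10
  m14 ⊆ 00-110,001-10
  m16 ⊆ 0-0000,01000-
  m17 ⊆ 0100-1,01000-
  m19 ⊆ 0-0011,0100-1
  m31 ⊆ 011111 [E]
  m32 ⊆ -0-000,10--00,10-0-0
  m34 ⊆ 10-0-0 [E]
  m36 ⊆ 10--00,10-10-
  m37 ⊆ 10-10- [E]
  m40 ⊆ -0-000,-010-0,10--00,10-0-0
  m42 ⊆ -010-0,10-0-0,10101-
  m43 ⊆ 101-11,10101-
  m44 ⊆ 1-1100,10--00,10-10-
  m45 ⊆ 10-10-,1011-1
  m47 ⊆ 101-11,1011-1
  m60 ⊆ 1-1100,1111-0
  m62 ⊆ 1111-0 [E]
E = {00-110, 00100-, 011111, 10-0-0, 10-10-, 1111-0}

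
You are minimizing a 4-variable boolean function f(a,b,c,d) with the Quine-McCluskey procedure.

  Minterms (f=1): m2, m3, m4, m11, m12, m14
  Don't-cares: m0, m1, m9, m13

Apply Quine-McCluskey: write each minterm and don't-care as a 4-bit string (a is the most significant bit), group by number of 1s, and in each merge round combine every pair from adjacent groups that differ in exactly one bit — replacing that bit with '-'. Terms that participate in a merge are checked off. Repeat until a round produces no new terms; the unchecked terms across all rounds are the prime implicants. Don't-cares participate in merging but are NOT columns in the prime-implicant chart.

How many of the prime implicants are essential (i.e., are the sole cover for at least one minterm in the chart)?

3

Round 0: 0000✓ 0001✓ 0010✓ 0011✓ 0100✓ 1001✓ 1011✓ 1100✓ 1101✓ 1110✓
Round 1: -001✓ -011✓ -100 0-00 00-0✓ 00-1✓ 000-✓ 001-✓ 1-01 10-1✓ 11-0 110-
Round 2: -0-1 00--
PIs = {-0-1, -100, 0-00, 00--, 1-01, 11-0, 110-}
Coverage chart:
  m2: 00-- ←essential
  m3: -0-1,00--
  m4: -100,0-00
  m11: -0-1 ←essential
  m12: -100,11-0,110-
  m14: 11-0 ←essential
Essential: -0-1, 00--, 11-0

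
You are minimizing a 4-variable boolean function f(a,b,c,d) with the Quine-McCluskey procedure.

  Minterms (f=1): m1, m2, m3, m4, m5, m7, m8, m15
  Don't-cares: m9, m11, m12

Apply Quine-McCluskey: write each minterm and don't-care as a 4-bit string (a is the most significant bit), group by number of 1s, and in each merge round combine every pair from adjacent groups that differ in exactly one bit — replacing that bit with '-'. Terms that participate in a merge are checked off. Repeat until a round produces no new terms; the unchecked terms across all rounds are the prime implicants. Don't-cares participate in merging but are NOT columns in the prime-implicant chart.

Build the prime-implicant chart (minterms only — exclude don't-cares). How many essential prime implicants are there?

2

size-2^0 implicants → 0001(✓)  0010(✓)  0011(✓)  0100(✓)  0101(✓)  0111(✓)  1000(✓)  1001(✓)  1011(✓)  1100(✓)  1111(✓)
size-2^1 implicants → -001(✓)  -011(✓)  -100  -111(✓)  0-01(✓)  0-11(✓)  00-1(✓)  001-  01-1(✓)  010-  1-00  1-11(✓)  10-1(✓)  100-
size-2^2 implicants → --11  -0-1  0--1
Unchecked terms (primes): --11, -0-1, -100, 0--1, 001-, 010-, 1-00, 100-
Minterm coverage:
  m1 ⊆ -0-1,0--1
  m2 ⊆ 001- [E]
  m3 ⊆ --11,-0-1,0--1,001-
  m4 ⊆ -100,010-
  m5 ⊆ 0--1,010-
  m7 ⊆ --11,0--1
  m8 ⊆ 1-00,100-
  m15 ⊆ --11 [E]
E = {--11, 001-}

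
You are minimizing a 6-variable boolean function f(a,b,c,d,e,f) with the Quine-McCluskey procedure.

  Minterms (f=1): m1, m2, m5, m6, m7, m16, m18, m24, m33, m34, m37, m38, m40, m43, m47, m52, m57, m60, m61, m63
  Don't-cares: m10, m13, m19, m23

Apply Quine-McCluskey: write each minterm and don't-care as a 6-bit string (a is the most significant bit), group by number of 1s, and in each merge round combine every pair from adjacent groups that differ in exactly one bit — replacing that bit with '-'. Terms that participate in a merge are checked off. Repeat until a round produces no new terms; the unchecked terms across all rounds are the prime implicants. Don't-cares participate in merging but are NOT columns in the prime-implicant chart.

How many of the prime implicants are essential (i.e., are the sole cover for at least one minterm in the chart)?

Round 0: 000001✓ 000010✓ 000101✓ 000110✓ 000111✓ 001010✓ 001101✓ 010000✓ 010010✓ 010011✓ 010111✓ 011000✓ 100001✓ 100010✓ 100101✓ 100110✓ 101000 101011✓ 101111✓ 110100✓ 111001✓ 111100✓ 111101✓ 111111✓
Round 1: -00001✓ -00010✓ -00101✓ -00110✓ 0-0010 0-0111 00-010 00-101 000-01✓ 000-10✓ 0001-1 00011- 01-000 010-11 0100-0 01001- 1-1111 100-01✓ 100-10✓ 101-11 11-100 111-01 1111-1 11110-
Round 2: -00-01 -00-10
PIs = {-00-01, -00-10, 0-0010, 0-0111, 00-010, 00-101, 0001-1, 00011-, 01-000, 010-11, 0100-0, 01001-, 1-1111, 101-11, 101000, 11-100, 111-01, 1111-1, 11110-}
Coverage chart:
  m1: -00-01 ←essential
  m2: -00-10,0-0010,00-010
  m5: -00-01,00-101,0001-1
  m6: -00-10,00011-
  m7: 0-0111,0001-1,00011-
  m16: 01-000,0100-0
  m18: 0-0010,0100-0,01001-
  m24: 01-000 ←essential
  m33: -00-01 ←essential
  m34: -00-10 ←essential
  m37: -00-01 ←essential
  m38: -00-10 ←essential
  m40: 101000 ←essential
  m43: 101-11 ←essential
  m47: 1-1111,101-11
  m52: 11-100 ←essential
  m57: 111-01 ←essential
  m60: 11-100,11110-
  m61: 111-01,1111-1,11110-
  m63: 1-1111,1111-1
Essential: -00-01, -00-10, 01-000, 101-11, 101000, 11-100, 111-01

7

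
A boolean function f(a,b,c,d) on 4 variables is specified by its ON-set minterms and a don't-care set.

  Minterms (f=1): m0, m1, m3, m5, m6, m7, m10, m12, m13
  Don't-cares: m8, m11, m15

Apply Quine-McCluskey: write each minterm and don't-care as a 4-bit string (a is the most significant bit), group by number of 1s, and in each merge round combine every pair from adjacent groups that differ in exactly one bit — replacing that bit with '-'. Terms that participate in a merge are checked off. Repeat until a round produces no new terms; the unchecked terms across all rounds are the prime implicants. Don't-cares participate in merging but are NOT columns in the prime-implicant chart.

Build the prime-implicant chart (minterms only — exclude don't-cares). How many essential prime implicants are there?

1

size-2^0 implicants → 0000(✓)  0001(✓)  0011(✓)  0101(✓)  0110(✓)  0111(✓)  1000(✓)  1010(✓)  1011(✓)  1100(✓)  1101(✓)  1111(✓)
size-2^1 implicants → -000  -011(✓)  -101(✓)  -111(✓)  0-01(✓)  0-11(✓)  00-1(✓)  000-  01-1(✓)  011-  1-00  1-11(✓)  10-0  101-  11-1(✓)  110-
size-2^2 implicants → --11  -1-1  0--1
Unchecked terms (primes): --11, -000, -1-1, 0--1, 000-, 011-, 1-00, 10-0, 101-, 110-
Minterm coverage:
  m0 ⊆ -000,000-
  m1 ⊆ 0--1,000-
  m3 ⊆ --11,0--1
  m5 ⊆ -1-1,0--1
  m6 ⊆ 011- [E]
  m7 ⊆ --11,-1-1,0--1,011-
  m10 ⊆ 10-0,101-
  m12 ⊆ 1-00,110-
  m13 ⊆ -1-1,110-
E = {011-}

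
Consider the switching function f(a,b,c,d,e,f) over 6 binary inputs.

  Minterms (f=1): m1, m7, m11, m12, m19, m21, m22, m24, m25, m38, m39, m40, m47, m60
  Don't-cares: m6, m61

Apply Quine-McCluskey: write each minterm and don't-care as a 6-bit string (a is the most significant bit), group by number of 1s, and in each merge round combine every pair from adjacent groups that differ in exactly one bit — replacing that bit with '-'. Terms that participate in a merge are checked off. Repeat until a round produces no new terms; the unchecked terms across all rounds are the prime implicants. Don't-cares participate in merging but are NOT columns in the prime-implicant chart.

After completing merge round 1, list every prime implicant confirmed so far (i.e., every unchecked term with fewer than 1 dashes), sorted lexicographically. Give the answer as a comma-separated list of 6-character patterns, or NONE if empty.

Round 0: 000001 000110✓ 000111✓ 001011 001100 010011 010101 010110✓ 011000✓ 011001✓ 100110✓ 100111✓ 101000 101111✓ 111100✓ 111101✓
Round 1: -00110✓ -00111✓ 0-0110 00011-✓ 01100- 10-111 10011-✓ 11110-
Round 2: -0011-
PIs = {-0011-, 0-0110, 000001, 001011, 001100, 010011, 010101, 01100-, 10-111, 101000, 11110-}

000001, 001011, 001100, 010011, 010101, 101000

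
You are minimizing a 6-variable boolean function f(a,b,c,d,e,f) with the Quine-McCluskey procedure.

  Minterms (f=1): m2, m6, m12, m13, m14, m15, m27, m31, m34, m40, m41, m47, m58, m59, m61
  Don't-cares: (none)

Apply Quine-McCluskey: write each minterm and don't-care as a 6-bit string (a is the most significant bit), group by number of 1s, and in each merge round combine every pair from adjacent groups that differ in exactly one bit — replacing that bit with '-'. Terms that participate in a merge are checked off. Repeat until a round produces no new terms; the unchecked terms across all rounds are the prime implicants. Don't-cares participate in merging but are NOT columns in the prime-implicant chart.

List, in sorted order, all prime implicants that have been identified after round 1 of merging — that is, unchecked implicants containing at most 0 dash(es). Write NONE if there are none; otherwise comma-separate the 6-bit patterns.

111101

[col 0] 000010*, 000110*, 001100*, 001101*, 001110*, 001111*, 011011*, 011111*, 100010*, 101000*, 101001*, 101111*, 111010*, 111011*, 111101
[col 1] -00010, -01111, -11011, 0-1111, 00-110, 000-10, 0011-0*, 0011-1*, 00110-*, 00111-*, 011-11, 10100-, 11101-
[col 2] 0011--
Prime implicants: -00010, -01111, -11011, 0-1111, 00-110, 000-10, 0011--, 011-11, 10100-, 11101-, 111101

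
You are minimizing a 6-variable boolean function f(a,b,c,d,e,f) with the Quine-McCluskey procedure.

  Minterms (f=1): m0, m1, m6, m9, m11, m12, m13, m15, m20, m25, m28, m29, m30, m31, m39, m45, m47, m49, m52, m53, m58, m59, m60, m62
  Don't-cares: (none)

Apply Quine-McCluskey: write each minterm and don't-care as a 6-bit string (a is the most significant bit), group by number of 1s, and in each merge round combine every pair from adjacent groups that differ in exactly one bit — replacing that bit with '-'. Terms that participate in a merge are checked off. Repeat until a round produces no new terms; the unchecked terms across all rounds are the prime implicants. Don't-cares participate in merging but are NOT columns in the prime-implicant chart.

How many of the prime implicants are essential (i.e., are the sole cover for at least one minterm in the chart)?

10

Round 0: 000000✓ 000001✓ 000110 001001✓ 001011✓ 001100✓ 001101✓ 001111✓ 010100✓ 011001✓ 011100✓ 011101✓ 011110✓ 011111✓ 100111✓ 101101✓ 101111✓ 110001✓ 110100✓ 110101✓ 111010✓ 111011✓ 111100✓ 111110✓
Round 1: -01101✓ -01111✓ -10100✓ -11100✓ -11110✓ 0-1001✓ 0-1100✓ 0-1101✓ 0-1111✓ 00-001 00000- 001-01✓ 001-11✓ 0010-1✓ 0011-1✓ 00110-✓ 01-100✓ 011-01✓ 0111-0✓ 0111-1✓ 01110-✓ 01111-✓ 10-111 1011-1✓ 11-100✓ 110-01 11010- 111-10 11101- 1111-0✓
Round 2: -011-1 -1-100 -111-0 0-1-01 0-11-1 0-110- 001--1 0111--
PIs = {-011-1, -1-100, -111-0, 0-1-01, 0-11-1, 0-110-, 00-001, 00000-, 000110, 001--1, 0111--, 10-111, 110-01, 11010-, 111-10, 11101-}
Coverage chart:
  m0: 00000- ←essential
  m1: 00-001,00000-
  m6: 000110 ←essential
  m9: 0-1-01,00-001,001--1
  m11: 001--1 ←essential
  m12: 0-110- ←essential
  m13: -011-1,0-1-01,0-11-1,0-110-,001--1
  m15: -011-1,0-11-1,001--1
  m20: -1-100 ←essential
  m25: 0-1-01 ←essential
  m28: -1-100,-111-0,0-110-,0111--
  m29: 0-1-01,0-11-1,0-110-,0111--
  m30: -111-0,0111--
  m31: 0-11-1,0111--
  m39: 10-111 ←essential
  m45: -011-1 ←essential
  m47: -011-1,10-111
  m49: 110-01 ←essential
  m52: -1-100,11010-
  m53: 110-01,11010-
  m58: 111-10,11101-
  m59: 11101- ←essential
  m60: -1-100,-111-0
  m62: -111-0,111-10
Essential: -011-1, -1-100, 0-1-01, 0-110-, 00000-, 000110, 001--1, 10-111, 110-01, 11101-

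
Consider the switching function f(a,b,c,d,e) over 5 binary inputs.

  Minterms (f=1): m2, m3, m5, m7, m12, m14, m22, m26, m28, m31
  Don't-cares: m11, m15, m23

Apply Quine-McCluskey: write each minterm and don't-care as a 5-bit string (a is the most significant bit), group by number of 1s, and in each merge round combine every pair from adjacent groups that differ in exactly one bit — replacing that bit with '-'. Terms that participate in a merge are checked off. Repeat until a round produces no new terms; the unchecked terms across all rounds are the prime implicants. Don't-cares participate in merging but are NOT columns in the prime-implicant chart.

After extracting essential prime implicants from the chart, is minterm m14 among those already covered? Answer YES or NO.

NO

[col 0] 00010*, 00011*, 00101*, 00111*, 01011*, 01100*, 01110*, 01111*, 10110*, 10111*, 11010, 11100*, 11111*
[col 1] -0111*, -1100, -1111*, 0-011*, 0-111*, 00-11*, 0001-, 001-1, 01-11*, 011-0, 0111-, 1-111*, 1011-
[col 2] --111, 0--11
Prime implicants: --111, -1100, 0--11, 0001-, 001-1, 011-0, 0111-, 1011-, 11010
PI chart (minterm → PIs covering it):
  2 | 0001-  (sole → essential)
  3 | 0--11,0001-
  5 | 001-1  (sole → essential)
  7 | --111,0--11,001-1
  12 | -1100,011-0
  14 | 011-0,0111-
  22 | 1011-  (sole → essential)
  26 | 11010  (sole → essential)
  28 | -1100  (sole → essential)
  31 | --111  (sole → essential)
Essential prime implicants: --111, -1100, 0001-, 001-1, 1011-, 11010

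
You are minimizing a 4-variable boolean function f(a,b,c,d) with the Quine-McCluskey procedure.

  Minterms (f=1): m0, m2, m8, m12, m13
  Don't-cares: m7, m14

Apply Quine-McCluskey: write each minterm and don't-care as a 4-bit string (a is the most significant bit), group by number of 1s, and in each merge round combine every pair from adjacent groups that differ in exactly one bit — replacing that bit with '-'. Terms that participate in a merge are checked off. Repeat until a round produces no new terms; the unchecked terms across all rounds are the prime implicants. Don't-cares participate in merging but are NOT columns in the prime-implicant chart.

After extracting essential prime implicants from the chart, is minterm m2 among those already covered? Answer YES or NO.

YES

size-2^0 implicants → 0000(✓)  0010(✓)  0111  1000(✓)  1100(✓)  1101(✓)  1110(✓)
size-2^1 implicants → -000  00-0  1-00  11-0  110-
Unchecked terms (primes): -000, 00-0, 0111, 1-00, 11-0, 110-
Minterm coverage:
  m0 ⊆ -000,00-0
  m2 ⊆ 00-0 [E]
  m8 ⊆ -000,1-00
  m12 ⊆ 1-00,11-0,110-
  m13 ⊆ 110- [E]
E = {00-0, 110-}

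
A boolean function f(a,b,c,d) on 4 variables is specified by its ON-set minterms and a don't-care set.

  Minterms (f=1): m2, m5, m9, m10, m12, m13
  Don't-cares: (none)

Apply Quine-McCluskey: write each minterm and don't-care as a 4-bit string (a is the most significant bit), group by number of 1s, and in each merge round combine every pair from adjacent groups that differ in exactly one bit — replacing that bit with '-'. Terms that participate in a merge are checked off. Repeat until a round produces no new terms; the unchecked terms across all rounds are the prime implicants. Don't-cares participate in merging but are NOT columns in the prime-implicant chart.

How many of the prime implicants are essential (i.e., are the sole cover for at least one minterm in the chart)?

4

Round 0: 0010✓ 0101✓ 1001✓ 1010✓ 1100✓ 1101✓
Round 1: -010 -101 1-01 110-
PIs = {-010, -101, 1-01, 110-}
Coverage chart:
  m2: -010 ←essential
  m5: -101 ←essential
  m9: 1-01 ←essential
  m10: -010 ←essential
  m12: 110- ←essential
  m13: -101,1-01,110-
Essential: -010, -101, 1-01, 110-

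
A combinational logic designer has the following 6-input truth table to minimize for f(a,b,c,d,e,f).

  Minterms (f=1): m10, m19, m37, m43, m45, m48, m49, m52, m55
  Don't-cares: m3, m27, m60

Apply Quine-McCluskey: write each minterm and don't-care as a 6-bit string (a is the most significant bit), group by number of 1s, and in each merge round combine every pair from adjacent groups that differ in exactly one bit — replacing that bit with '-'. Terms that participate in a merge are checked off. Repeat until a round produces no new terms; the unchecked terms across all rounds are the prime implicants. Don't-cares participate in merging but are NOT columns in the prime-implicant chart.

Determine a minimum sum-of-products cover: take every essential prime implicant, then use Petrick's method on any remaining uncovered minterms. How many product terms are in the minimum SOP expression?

7

[col 0] 000011*, 001010, 010011*, 011011*, 100101*, 101011, 101101*, 110000*, 110001*, 110100*, 110111, 111100*
[col 1] 0-0011, 01-011, 10-101, 11-100, 110-00, 11000-
Prime implicants: 0-0011, 001010, 01-011, 10-101, 101011, 11-100, 110-00, 11000-, 110111
PI chart (minterm → PIs covering it):
  10 | 001010  (sole → essential)
  19 | 0-0011,01-011
  37 | 10-101  (sole → essential)
  43 | 101011  (sole → essential)
  45 | 10-101  (sole → essential)
  48 | 110-00,11000-
  49 | 11000-  (sole → essential)
  52 | 11-100,110-00
  55 | 110111  (sole → essential)
Essential prime implicants: 001010, 10-101, 101011, 11000-, 110111
Petrick residual → 0-0011, 11-100
Minimum SOP uses 7 PIs: a'c'd'ef + a'b'cd'ef' + ab'de'f + ab'cd'ef + abde'f' + abc'd'e' + abc'def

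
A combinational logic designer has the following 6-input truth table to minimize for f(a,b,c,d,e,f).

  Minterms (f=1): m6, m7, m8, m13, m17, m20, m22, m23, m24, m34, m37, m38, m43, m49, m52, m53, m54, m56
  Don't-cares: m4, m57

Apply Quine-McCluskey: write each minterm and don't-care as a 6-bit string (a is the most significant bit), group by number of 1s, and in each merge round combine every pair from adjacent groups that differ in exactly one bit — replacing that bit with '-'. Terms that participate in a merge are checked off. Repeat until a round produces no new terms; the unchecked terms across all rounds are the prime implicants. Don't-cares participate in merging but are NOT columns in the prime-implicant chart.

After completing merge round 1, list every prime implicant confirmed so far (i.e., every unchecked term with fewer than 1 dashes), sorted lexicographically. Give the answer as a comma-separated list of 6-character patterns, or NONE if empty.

001101, 101011

size-2^0 implicants → 000100(✓)  000110(✓)  000111(✓)  001000(✓)  001101  010001(✓)  010100(✓)  010110(✓)  010111(✓)  011000(✓)  100010(✓)  100101(✓)  100110(✓)  101011  110001(✓)  110100(✓)  110101(✓)  110110(✓)  111000(✓)  111001(✓)
size-2^1 implicants → -00110(✓)  -10001  -10100(✓)  -10110(✓)  -11000  0-0100(✓)  0-0110(✓)  0-0111(✓)  0-1000  0001-0(✓)  00011-(✓)  0101-0(✓)  01011-(✓)  1-0101  1-0110(✓)  100-10  11-001  110-01  1101-0(✓)  11010-  11100-
size-2^2 implicants → --0110  -101-0  0-01-0  0-011-
Unchecked terms (primes): --0110, -10001, -101-0, -11000, 0-01-0, 0-011-, 0-1000, 001101, 1-0101, 100-10, 101011, 11-001, 110-01, 11010-, 11100-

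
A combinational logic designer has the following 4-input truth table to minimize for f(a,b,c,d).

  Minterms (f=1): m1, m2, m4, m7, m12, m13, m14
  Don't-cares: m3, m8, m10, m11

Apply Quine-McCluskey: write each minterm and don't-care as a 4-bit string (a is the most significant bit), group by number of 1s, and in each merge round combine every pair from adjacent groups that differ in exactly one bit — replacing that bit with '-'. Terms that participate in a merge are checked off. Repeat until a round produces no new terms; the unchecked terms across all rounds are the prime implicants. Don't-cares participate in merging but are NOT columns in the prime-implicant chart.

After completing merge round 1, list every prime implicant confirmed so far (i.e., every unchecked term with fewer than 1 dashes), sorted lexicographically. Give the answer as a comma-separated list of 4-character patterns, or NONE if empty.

size-2^0 implicants → 0001(✓)  0010(✓)  0011(✓)  0100(✓)  0111(✓)  1000(✓)  1010(✓)  1011(✓)  1100(✓)  1101(✓)  1110(✓)
size-2^1 implicants → -010(✓)  -011(✓)  -100  0-11  00-1  001-(✓)  1-00(✓)  1-10(✓)  10-0(✓)  101-(✓)  11-0(✓)  110-
size-2^2 implicants → -01-  1--0
Unchecked terms (primes): -01-, -100, 0-11, 00-1, 1--0, 110-

NONE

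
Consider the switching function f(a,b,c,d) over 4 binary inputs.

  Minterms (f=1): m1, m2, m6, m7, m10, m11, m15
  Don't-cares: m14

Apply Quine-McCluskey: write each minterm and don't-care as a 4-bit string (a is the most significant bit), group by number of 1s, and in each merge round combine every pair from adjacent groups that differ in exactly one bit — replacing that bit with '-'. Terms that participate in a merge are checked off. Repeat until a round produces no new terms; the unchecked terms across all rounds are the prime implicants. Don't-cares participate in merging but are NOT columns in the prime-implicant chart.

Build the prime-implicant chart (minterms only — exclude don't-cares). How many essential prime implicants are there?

[col 0] 0001, 0010*, 0110*, 0111*, 1010*, 1011*, 1110*, 1111*
[col 1] -010*, -110*, -111*, 0-10*, 011-*, 1-10*, 1-11*, 101-*, 111-*
[col 2] --10, -11-, 1-1-
Prime implicants: --10, -11-, 0001, 1-1-
PI chart (minterm → PIs covering it):
  1 | 0001  (sole → essential)
  2 | --10  (sole → essential)
  6 | --10,-11-
  7 | -11-  (sole → essential)
  10 | --10,1-1-
  11 | 1-1-  (sole → essential)
  15 | -11-,1-1-
Essential prime implicants: --10, -11-, 0001, 1-1-

4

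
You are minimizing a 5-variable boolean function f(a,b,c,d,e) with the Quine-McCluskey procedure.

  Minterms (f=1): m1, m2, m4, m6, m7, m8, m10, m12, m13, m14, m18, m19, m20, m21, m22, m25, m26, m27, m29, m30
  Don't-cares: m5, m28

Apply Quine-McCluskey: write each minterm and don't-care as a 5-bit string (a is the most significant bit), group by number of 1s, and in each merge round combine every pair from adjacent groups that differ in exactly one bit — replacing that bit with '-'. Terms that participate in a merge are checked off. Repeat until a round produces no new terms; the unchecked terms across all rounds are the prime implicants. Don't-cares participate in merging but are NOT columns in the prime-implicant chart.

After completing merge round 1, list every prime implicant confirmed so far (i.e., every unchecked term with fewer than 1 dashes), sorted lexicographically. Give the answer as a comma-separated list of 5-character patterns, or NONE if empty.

NONE

size-2^0 implicants → 00001(✓)  00010(✓)  00100(✓)  00101(✓)  00110(✓)  00111(✓)  01000(✓)  01010(✓)  01100(✓)  01101(✓)  01110(✓)  10010(✓)  10011(✓)  10100(✓)  10101(✓)  10110(✓)  11001(✓)  11010(✓)  11011(✓)  11100(✓)  11101(✓)  11110(✓)
size-2^1 implicants → -0010(✓)  -0100(✓)  -0101(✓)  -0110(✓)  -1010(✓)  -1100(✓)  -1101(✓)  -1110(✓)  0-010(✓)  0-100(✓)  0-101(✓)  0-110(✓)  00-01  00-10(✓)  001-0(✓)  001-1(✓)  0010-(✓)  0011-(✓)  01-00(✓)  01-10(✓)  010-0(✓)  011-0(✓)  0110-(✓)  1-010(✓)  1-011(✓)  1-100(✓)  1-101(✓)  1-110(✓)  10-10(✓)  1001-(✓)  101-0(✓)  1010-(✓)  11-01  11-10(✓)  110-1  1101-(✓)  111-0(✓)  1110-(✓)
size-2^2 implicants → --010(✓)  --100(✓)  --101(✓)  --110(✓)  -0-10(✓)  -01-0(✓)  -010-(✓)  -1-10(✓)  -11-0(✓)  -110-(✓)  0--10(✓)  0-1-0(✓)  0-10-(✓)  001--  01--0  1--10(✓)  1-01-  1-1-0(✓)  1-10-(✓)
size-2^3 implicants → ---10  --1-0  --10-
Unchecked terms (primes): ---10, --1-0, --10-, 00-01, 001--, 01--0, 1-01-, 11-01, 110-1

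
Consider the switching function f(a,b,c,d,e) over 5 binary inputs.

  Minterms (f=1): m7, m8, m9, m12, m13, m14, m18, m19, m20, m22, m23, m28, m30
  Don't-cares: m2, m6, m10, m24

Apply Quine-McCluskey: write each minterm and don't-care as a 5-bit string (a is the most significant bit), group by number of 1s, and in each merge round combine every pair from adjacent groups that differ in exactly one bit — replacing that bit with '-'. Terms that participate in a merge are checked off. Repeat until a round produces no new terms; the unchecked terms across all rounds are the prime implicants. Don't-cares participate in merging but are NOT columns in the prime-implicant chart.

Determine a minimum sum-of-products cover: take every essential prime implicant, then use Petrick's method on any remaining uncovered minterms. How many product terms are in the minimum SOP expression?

Round 0: 00010✓ 00110✓ 00111✓ 01000✓ 01001✓ 01010✓ 01100✓ 01101✓ 01110✓ 10010✓ 10011✓ 10100✓ 10110✓ 10111✓ 11000✓ 11100✓ 11110✓
Round 1: -0010✓ -0110✓ -0111✓ -1000✓ -1100✓ -1110✓ 0-010✓ 0-110✓ 00-10✓ 0011-✓ 01-00✓ 01-01✓ 01-10✓ 010-0✓ 0100-✓ 011-0✓ 0110-✓ 1-100✓ 1-110✓ 10-10✓ 10-11✓ 1001-✓ 101-0✓ 1011-✓ 11-00✓ 111-0✓
Round 2: --110 -0-10 -011- -1-00 -11-0 0--10 01--0 01-0- 1-1-0 10-1-
PIs = {--110, -0-10, -011-, -1-00, -11-0, 0--10, 01--0, 01-0-, 1-1-0, 10-1-}
Coverage chart:
  m7: -011- ←essential
  m8: -1-00,01--0,01-0-
  m9: 01-0- ←essential
  m12: -1-00,-11-0,01--0,01-0-
  m13: 01-0- ←essential
  m14: --110,-11-0,0--10,01--0
  m18: -0-10,10-1-
  m19: 10-1- ←essential
  m20: 1-1-0 ←essential
  m22: --110,-0-10,-011-,1-1-0,10-1-
  m23: -011-,10-1-
  m28: -1-00,-11-0,1-1-0
  m30: --110,-11-0,1-1-0
Essential: -011-, 01-0-, 1-1-0, 10-1-
Petrick residual → --110
Min cover (5 terms): cde' + b'cd + a'bd' + ace' + ab'd

5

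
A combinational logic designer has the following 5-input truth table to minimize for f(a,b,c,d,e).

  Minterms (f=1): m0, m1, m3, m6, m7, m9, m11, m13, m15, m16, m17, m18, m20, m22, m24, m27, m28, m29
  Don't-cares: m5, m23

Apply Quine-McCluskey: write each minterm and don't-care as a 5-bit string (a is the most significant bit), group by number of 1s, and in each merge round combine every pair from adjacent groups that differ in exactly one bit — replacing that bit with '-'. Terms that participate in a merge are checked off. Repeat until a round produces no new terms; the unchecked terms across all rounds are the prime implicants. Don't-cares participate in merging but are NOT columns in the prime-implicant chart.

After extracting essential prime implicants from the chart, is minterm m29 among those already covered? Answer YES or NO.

Round 0: 00000✓ 00001✓ 00011✓ 00101✓ 00110✓ 00111✓ 01001✓ 01011✓ 01101✓ 01111✓ 10000✓ 10001✓ 10010✓ 10100✓ 10110✓ 10111✓ 11000✓ 11011✓ 11100✓ 11101✓
Round 1: -0000✓ -0001✓ -0110✓ -0111✓ -1011 -1101 0-001✓ 0-011✓ 0-101✓ 0-111✓ 00-01✓ 00-11✓ 000-1✓ 0000-✓ 001-1✓ 0011-✓ 01-01✓ 01-11✓ 010-1✓ 011-1✓ 1-000✓ 1-100✓ 10-00✓ 10-10✓ 100-0✓ 1000-✓ 101-0✓ 1011-✓ 11-00✓ 1110-
Round 2: -000- -011- 0--01✓ 0--11✓ 0-0-1✓ 0-1-1✓ 00--1✓ 01--1✓ 1--00 10--0
Round 3: 0---1
PIs = {-000-, -011-, -1011, -1101, 0---1, 1--00, 10--0, 1110-}
Coverage chart:
  m0: -000- ←essential
  m1: -000-,0---1
  m3: 0---1 ←essential
  m6: -011- ←essential
  m7: -011-,0---1
  m9: 0---1 ←essential
  m11: -1011,0---1
  m13: -1101,0---1
  m15: 0---1 ←essential
  m16: -000-,1--00,10--0
  m17: -000- ←essential
  m18: 10--0 ←essential
  m20: 1--00,10--0
  m22: -011-,10--0
  m24: 1--00 ←essential
  m27: -1011 ←essential
  m28: 1--00,1110-
  m29: -1101,1110-
Essential: -000-, -011-, -1011, 0---1, 1--00, 10--0

NO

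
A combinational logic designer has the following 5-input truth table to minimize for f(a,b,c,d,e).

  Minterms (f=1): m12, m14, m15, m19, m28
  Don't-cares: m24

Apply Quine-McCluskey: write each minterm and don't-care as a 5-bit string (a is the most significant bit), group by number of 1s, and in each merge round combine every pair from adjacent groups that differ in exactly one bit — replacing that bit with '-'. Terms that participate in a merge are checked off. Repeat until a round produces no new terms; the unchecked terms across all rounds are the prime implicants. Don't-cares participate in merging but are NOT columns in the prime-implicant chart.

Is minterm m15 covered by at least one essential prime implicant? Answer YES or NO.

size-2^0 implicants → 01100(✓)  01110(✓)  01111(✓)  10011  11000(✓)  11100(✓)
size-2^1 implicants → -1100  011-0  0111-  11-00
Unchecked terms (primes): -1100, 011-0, 0111-, 10011, 11-00
Minterm coverage:
  m12 ⊆ -1100,011-0
  m14 ⊆ 011-0,0111-
  m15 ⊆ 0111- [E]
  m19 ⊆ 10011 [E]
  m28 ⊆ -1100,11-00
E = {0111-, 10011}

YES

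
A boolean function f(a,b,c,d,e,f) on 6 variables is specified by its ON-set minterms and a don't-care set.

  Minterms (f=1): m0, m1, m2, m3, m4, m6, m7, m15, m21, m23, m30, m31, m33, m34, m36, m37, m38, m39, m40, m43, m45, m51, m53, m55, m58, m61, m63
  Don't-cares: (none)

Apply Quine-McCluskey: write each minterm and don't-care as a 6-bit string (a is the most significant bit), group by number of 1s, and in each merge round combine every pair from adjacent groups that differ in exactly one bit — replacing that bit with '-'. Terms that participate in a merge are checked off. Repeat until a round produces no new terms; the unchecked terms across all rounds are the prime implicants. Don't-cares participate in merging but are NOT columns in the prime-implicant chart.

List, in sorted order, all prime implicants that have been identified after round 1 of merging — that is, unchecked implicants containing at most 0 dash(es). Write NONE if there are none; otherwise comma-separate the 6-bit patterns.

101000, 101011, 111010

[col 0] 000000*, 000001*, 000010*, 000011*, 000100*, 000110*, 000111*, 001111*, 010101*, 010111*, 011110*, 011111*, 100001*, 100010*, 100100*, 100101*, 100110*, 100111*, 101000, 101011, 101101*, 110011*, 110101*, 110111*, 111010, 111101*, 111111*
[col 1] -00001, -00010*, -00100*, -00110*, -00111*, -10101*, -10111*, -11111*, 0-0111*, 0-1111*, 00-111*, 000-00*, 000-10*, 000-11*, 0000-0*, 0000-1*, 00000-*, 00001-*, 0001-0*, 00011-*, 01-111*, 0101-1*, 01111-, 1-0101*, 1-0111*, 1-1101*, 10-101*, 100-01, 100-10*, 1001-0*, 1001-1*, 10010-*, 10011-*, 11-101*, 11-111*, 110-11, 1101-1*, 1111-1*
[col 2] --0111, -00-10, -001-0, -0011-, -1-111, -101-1, 0--111, 000--0, 000-1-, 0000--, 1--101, 1-01-1, 1001--, 11-1-1
Prime implicants: --0111, -00-10, -00001, -001-0, -0011-, -1-111, -101-1, 0--111, 000--0, 000-1-, 0000--, 01111-, 1--101, 1-01-1, 100-01, 1001--, 101000, 101011, 11-1-1, 110-11, 111010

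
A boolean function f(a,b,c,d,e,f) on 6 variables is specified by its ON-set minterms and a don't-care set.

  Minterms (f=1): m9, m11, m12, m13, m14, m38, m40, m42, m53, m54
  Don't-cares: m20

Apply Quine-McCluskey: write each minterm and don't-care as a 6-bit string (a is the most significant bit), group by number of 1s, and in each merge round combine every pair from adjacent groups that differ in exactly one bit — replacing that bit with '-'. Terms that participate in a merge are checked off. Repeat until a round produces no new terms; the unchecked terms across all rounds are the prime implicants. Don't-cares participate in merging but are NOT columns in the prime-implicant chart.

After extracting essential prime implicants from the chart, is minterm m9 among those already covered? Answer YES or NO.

[col 0] 001001*, 001011*, 001100*, 001101*, 001110*, 010100, 100110*, 101000*, 101010*, 110101, 110110*
[col 1] 001-01, 0010-1, 0011-0, 00110-, 1-0110, 1010-0
Prime implicants: 001-01, 0010-1, 0011-0, 00110-, 010100, 1-0110, 1010-0, 110101
PI chart (minterm → PIs covering it):
  9 | 001-01,0010-1
  11 | 0010-1  (sole → essential)
  12 | 0011-0,00110-
  13 | 001-01,00110-
  14 | 0011-0  (sole → essential)
  38 | 1-0110  (sole → essential)
  40 | 1010-0  (sole → essential)
  42 | 1010-0  (sole → essential)
  53 | 110101  (sole → essential)
  54 | 1-0110  (sole → essential)
Essential prime implicants: 0010-1, 0011-0, 1-0110, 1010-0, 110101

YES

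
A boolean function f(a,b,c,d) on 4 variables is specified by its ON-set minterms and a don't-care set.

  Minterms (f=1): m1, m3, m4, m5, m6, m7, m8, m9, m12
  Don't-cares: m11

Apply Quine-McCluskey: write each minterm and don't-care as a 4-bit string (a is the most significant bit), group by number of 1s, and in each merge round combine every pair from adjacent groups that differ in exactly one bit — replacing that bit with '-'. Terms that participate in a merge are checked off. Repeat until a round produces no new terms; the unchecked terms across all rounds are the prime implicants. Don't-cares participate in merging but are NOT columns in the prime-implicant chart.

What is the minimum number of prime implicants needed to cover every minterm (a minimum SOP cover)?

3

size-2^0 implicants → 0001(✓)  0011(✓)  0100(✓)  0101(✓)  0110(✓)  0111(✓)  1000(✓)  1001(✓)  1011(✓)  1100(✓)
size-2^1 implicants → -001(✓)  -011(✓)  -100  0-01(✓)  0-11(✓)  00-1(✓)  01-0(✓)  01-1(✓)  010-(✓)  011-(✓)  1-00  10-1(✓)  100-
size-2^2 implicants → -0-1  0--1  01--
Unchecked terms (primes): -0-1, -100, 0--1, 01--, 1-00, 100-
Minterm coverage:
  m1 ⊆ -0-1,0--1
  m3 ⊆ -0-1,0--1
  m4 ⊆ -100,01--
  m5 ⊆ 0--1,01--
  m6 ⊆ 01-- [E]
  m7 ⊆ 0--1,01--
  m8 ⊆ 1-00,100-
  m9 ⊆ -0-1,100-
  m12 ⊆ -100,1-00
E = {01--}
Petrick residual → -0-1, 1-00
Cover = b'd + a'b + ac'd'  |cover|=3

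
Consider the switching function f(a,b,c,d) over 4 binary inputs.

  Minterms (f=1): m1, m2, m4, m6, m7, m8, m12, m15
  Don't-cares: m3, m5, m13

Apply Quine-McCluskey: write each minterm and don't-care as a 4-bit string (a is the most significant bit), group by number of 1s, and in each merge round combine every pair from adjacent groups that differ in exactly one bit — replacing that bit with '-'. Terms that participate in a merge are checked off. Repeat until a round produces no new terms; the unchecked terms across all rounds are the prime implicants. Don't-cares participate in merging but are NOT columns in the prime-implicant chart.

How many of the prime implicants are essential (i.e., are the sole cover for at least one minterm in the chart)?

[col 0] 0001*, 0010*, 0011*, 0100*, 0101*, 0110*, 0111*, 1000*, 1100*, 1101*, 1111*
[col 1] -100*, -101*, -111*, 0-01*, 0-10*, 0-11*, 00-1*, 001-*, 01-0*, 01-1*, 010-*, 011-*, 1-00, 11-1*, 110-*
[col 2] -1-1, -10-, 0--1, 0-1-, 01--
Prime implicants: -1-1, -10-, 0--1, 0-1-, 01--, 1-00
PI chart (minterm → PIs covering it):
  1 | 0--1  (sole → essential)
  2 | 0-1-  (sole → essential)
  4 | -10-,01--
  6 | 0-1-,01--
  7 | -1-1,0--1,0-1-,01--
  8 | 1-00  (sole → essential)
  12 | -10-,1-00
  15 | -1-1  (sole → essential)
Essential prime implicants: -1-1, 0--1, 0-1-, 1-00

4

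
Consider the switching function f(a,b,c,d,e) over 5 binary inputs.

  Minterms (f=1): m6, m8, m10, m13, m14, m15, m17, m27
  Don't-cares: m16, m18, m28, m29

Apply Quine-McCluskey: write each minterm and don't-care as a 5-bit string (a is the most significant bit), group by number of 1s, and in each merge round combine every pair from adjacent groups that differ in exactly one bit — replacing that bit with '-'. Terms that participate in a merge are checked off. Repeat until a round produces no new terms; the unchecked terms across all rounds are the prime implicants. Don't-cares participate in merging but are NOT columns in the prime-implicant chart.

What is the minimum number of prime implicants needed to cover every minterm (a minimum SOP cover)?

size-2^0 implicants → 00110(✓)  01000(✓)  01010(✓)  01101(✓)  01110(✓)  01111(✓)  10000(✓)  10001(✓)  10010(✓)  11011  11100(✓)  11101(✓)
size-2^1 implicants → -1101  0-110  01-10  010-0  011-1  0111-  100-0  1000-  1110-
Unchecked terms (primes): -1101, 0-110, 01-10, 010-0, 011-1, 0111-, 100-0, 1000-, 11011, 1110-
Minterm coverage:
  m6 ⊆ 0-110 [E]
  m8 ⊆ 010-0 [E]
  m10 ⊆ 01-10,010-0
  m13 ⊆ -1101,011-1
  m14 ⊆ 0-110,01-10,0111-
  m15 ⊆ 011-1,0111-
  m17 ⊆ 1000- [E]
  m27 ⊆ 11011 [E]
E = {0-110, 010-0, 1000-, 11011}
Petrick residual → 011-1
Cover = a'cde' + a'bc'e' + a'bce + ab'c'd' + abc'de  |cover|=5

5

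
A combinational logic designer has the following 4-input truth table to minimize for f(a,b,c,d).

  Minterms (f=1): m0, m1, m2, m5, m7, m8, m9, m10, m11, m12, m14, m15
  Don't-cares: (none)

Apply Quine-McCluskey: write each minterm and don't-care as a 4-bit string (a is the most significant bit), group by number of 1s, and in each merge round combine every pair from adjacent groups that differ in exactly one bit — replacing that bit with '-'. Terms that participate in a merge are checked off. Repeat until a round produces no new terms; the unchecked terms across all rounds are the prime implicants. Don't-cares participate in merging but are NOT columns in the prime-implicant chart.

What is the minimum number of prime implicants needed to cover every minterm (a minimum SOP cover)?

[col 0] 0000*, 0001*, 0010*, 0101*, 0111*, 1000*, 1001*, 1010*, 1011*, 1100*, 1110*, 1111*
[col 1] -000*, -001*, -010*, -111, 0-01, 00-0*, 000-*, 01-1, 1-00*, 1-10*, 1-11*, 10-0*, 10-1*, 100-*, 101-*, 11-0*, 111-*
[col 2] -0-0, -00-, 1--0, 1-1-, 10--
Prime implicants: -0-0, -00-, -111, 0-01, 01-1, 1--0, 1-1-, 10--
PI chart (minterm → PIs covering it):
  0 | -0-0,-00-
  1 | -00-,0-01
  2 | -0-0  (sole → essential)
  5 | 0-01,01-1
  7 | -111,01-1
  8 | -0-0,-00-,1--0,10--
  9 | -00-,10--
  10 | -0-0,1--0,1-1-,10--
  11 | 1-1-,10--
  12 | 1--0  (sole → essential)
  14 | 1--0,1-1-
  15 | -111,1-1-
Essential prime implicants: -0-0, 1--0
Petrick residual → -00-, 01-1, 1-1-
Minimum SOP uses 5 PIs: b'd' + b'c' + a'bd + ad' + ac

5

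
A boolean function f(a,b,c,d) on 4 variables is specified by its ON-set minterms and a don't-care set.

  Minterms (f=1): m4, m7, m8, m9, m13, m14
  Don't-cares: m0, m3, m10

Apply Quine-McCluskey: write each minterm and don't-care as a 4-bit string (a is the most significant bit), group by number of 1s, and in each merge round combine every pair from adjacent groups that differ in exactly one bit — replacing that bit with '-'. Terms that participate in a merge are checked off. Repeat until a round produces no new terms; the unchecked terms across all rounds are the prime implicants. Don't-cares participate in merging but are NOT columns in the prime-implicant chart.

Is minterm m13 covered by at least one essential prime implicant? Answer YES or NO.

size-2^0 implicants → 0000(✓)  0011(✓)  0100(✓)  0111(✓)  1000(✓)  1001(✓)  1010(✓)  1101(✓)  1110(✓)
size-2^1 implicants → -000  0-00  0-11  1-01  1-10  10-0  100-
Unchecked terms (primes): -000, 0-00, 0-11, 1-01, 1-10, 10-0, 100-
Minterm coverage:
  m4 ⊆ 0-00 [E]
  m7 ⊆ 0-11 [E]
  m8 ⊆ -000,10-0,100-
  m9 ⊆ 1-01,100-
  m13 ⊆ 1-01 [E]
  m14 ⊆ 1-10 [E]
E = {0-00, 0-11, 1-01, 1-10}

YES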